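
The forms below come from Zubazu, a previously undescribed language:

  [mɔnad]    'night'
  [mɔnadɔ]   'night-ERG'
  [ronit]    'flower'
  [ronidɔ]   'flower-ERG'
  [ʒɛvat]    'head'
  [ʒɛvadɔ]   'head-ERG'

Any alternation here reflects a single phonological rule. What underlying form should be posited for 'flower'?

'flower' shows [t] ~ [d] at the end of the stem ([ronit] vs [ronidɔ]).
The stem 'night' ([mɔnad], [mɔnadɔ]) shows [d] unchanged in both environments, so [d] cannot be basic with [t] derived in isolation.
The underlying segment must be /t/; voiceless stops become voiced between vowels, yielding [d] there.
Hence 'flower' is /ronit/ underlyingly.

/ronit/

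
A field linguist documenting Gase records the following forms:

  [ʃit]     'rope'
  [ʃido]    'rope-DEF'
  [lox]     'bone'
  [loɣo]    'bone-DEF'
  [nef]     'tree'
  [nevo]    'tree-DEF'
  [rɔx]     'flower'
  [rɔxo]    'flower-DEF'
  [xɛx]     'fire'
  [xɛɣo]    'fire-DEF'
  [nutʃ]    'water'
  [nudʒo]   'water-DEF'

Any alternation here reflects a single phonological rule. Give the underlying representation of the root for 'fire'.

'fire' shows [x] ~ [ɣ] at the end of the stem ([xɛx] vs [xɛɣo]).
The stem 'flower' ([rɔx], [rɔxo]) shows [x] unchanged in both environments, so [x] cannot be basic with [ɣ] derived before the DEF suffix.
The alternation reflects word-final obstruent devoicing: voiced obstruents become voiceless word-finally. /ɣ/ is underlying.

/xɛɣ/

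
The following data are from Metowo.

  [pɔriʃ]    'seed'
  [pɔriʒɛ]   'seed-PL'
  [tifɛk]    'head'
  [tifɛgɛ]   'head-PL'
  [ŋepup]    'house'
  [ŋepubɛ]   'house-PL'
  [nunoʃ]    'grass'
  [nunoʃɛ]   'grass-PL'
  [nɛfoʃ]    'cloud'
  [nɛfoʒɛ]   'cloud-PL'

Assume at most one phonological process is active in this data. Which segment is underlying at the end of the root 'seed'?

'seed' shows [ʃ] ~ [ʒ] at the end of the stem ([pɔriʃ] vs [pɔriʒɛ]).
The stem 'grass' ([nunoʃ], [nunoʃɛ]) shows [ʃ] unchanged in both environments, so [ʃ] cannot be basic with [ʒ] derived before the PL suffix.
The underlying segment must be /ʒ/; voiced obstruents become voiceless word-finally, yielding [ʃ] there.

/ʒ/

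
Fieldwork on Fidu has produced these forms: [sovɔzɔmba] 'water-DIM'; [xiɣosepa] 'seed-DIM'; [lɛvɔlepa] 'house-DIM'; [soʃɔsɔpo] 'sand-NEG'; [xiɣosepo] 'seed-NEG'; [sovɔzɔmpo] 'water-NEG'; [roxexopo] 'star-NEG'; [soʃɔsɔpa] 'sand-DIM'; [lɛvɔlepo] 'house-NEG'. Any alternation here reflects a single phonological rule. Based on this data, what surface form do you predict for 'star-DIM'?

The DIM suffix surfaces as [-ba] and [-pa], depending on the final segment of the stem.
By contrast the NEG suffix keeps its initial [p] throughout — that segment must be underlying.
The DIM suffix is therefore /-ba/ underlyingly, with post-vocalic devoicing: voiced stops become voiceless after a vowel.
After 'star', which ends in a vowel, the suffix surfaces as [-pa], giving [roxexopa].

[roxexopa]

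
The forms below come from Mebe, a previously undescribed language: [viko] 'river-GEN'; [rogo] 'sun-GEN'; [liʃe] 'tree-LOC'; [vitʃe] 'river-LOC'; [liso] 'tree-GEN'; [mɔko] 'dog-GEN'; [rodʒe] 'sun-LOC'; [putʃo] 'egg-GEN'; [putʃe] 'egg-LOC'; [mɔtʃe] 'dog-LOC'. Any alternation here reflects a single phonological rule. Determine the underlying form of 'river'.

In [viko] and [vitʃe] the final segment of 'river' alternates: [k] ~ [tʃ].
Compare 'egg', with invariant [tʃ] in [putʃo] and [putʃe]: an analysis with underlying /tʃ/ and a rule producing [k] before the GEN suffix would wrongly predict alternation here too.
So /k/ is underlying, and a rule of palatalization before a front vowel — /k/, /g/ and /s/ become palato-alveolar [tʃ], [dʒ] and [ʃ] before a front vowel — gives [tʃ].

/vik/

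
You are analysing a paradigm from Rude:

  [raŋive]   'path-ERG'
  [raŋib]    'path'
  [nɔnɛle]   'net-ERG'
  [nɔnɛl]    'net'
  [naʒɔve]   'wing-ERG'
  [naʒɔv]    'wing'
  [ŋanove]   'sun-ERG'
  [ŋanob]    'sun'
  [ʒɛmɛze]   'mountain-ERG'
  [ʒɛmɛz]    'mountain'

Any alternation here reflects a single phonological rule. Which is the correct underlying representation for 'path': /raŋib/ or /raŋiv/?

The root 'path' surfaces as [raŋive] and [raŋib], with a stem-final [v] ~ [b] alternation.
Compare 'wing', with invariant [v] in [naʒɔve] and [naʒɔv]: an analysis with underlying /v/ and a rule producing [b] in isolation would wrongly predict alternation here too.
Therefore /b/ is basic and [v] is derived by intervocalic spirantization (voiced stops become fricatives between vowels).

/raŋib/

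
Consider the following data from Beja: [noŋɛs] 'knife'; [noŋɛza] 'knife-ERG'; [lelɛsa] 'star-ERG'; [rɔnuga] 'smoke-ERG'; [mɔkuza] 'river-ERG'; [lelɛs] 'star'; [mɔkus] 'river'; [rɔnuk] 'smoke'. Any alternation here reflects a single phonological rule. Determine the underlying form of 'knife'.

/noŋɛz/

The root 'knife' surfaces as [noŋɛza] and [noŋɛs], with a stem-final [z] ~ [s] alternation.
The stem 'star' ([lelɛsa], [lelɛs]) shows [s] unchanged in both environments, so [s] cannot be basic with [z] derived before the ERG suffix.
So /z/ is underlying, and a rule of word-final obstruent devoicing — voiced obstruents become voiceless word-finally — gives [s].
The underlying form of 'knife' is therefore /noŋɛz/.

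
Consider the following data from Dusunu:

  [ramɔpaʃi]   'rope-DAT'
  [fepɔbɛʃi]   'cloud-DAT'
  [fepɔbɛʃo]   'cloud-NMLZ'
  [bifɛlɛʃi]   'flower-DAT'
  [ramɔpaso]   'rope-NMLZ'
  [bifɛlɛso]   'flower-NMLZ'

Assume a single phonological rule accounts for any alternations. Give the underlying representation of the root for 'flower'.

In [bifɛlɛso] and [bifɛlɛʃi] the final segment of 'flower' alternates: [s] ~ [ʃ].
The stem 'cloud' ([fepɔbɛʃo], [fepɔbɛʃi]) shows [ʃ] unchanged in both environments, so [ʃ] cannot be basic with [s] derived before the NMLZ suffix.
Therefore /s/ is basic and [ʃ] is derived by palatalization before a front vowel (/s/ becomes palato-alveolar [ʃ] before a front vowel).
So 'flower' = /bifɛlɛs/.

/bifɛlɛs/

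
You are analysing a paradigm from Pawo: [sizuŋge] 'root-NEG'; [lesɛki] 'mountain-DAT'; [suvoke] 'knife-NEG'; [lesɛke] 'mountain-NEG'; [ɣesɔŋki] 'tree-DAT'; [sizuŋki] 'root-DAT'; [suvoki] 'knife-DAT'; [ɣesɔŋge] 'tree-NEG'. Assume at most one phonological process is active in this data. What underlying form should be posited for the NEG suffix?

The NEG morpheme has two allomorphs, [-ge] and [-ke].
By contrast the DAT suffix keeps its initial [k] throughout — that segment must be underlying.
The NEG suffix is therefore /-ge/ underlyingly, with post-vocalic devoicing: voiced stops become voiceless after a vowel.

/-ge/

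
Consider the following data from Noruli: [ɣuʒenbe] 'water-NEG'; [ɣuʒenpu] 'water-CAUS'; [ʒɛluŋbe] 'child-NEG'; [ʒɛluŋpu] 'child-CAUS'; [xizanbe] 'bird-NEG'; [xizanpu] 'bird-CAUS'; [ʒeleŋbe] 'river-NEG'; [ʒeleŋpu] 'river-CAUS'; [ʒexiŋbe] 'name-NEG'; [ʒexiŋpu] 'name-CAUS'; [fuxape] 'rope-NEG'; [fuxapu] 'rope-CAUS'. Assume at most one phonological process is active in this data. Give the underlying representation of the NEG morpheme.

The NEG morpheme has two allomorphs, [-be] and [-pe].
By contrast the CAUS suffix keeps its initial [p] throughout — that segment must be underlying.
So the underlying form is /-be/, and voiced stops become voiceless after a vowel.

/-be/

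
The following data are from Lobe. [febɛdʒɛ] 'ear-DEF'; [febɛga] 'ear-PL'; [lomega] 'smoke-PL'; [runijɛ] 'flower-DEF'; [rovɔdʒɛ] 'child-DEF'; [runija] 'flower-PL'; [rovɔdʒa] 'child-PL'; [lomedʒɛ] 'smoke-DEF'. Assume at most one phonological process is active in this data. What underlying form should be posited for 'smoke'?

/lomeg/

'smoke' shows [dʒ] ~ [g] at the end of the stem ([lomedʒɛ] vs [lomega]).
But 'child' keeps [dʒ] in both environments ([rovɔdʒɛ], [rovɔdʒa]), so there is no rule changing /dʒ/ to [g] before the PL suffix.
The underlying segment must be /g/; /g/ becomes palato-alveolar [dʒ] before a front vowel, yielding [dʒ] there.
The underlying form of 'smoke' is therefore /lomeg/.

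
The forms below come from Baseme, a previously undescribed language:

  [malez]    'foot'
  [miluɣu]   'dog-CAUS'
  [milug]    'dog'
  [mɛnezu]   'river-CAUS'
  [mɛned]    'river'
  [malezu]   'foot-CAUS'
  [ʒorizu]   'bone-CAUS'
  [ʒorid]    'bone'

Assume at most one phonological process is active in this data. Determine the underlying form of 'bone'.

In [ʒorizu] and [ʒorid] the final segment of 'bone' alternates: [z] ~ [d].
Compare 'foot', with invariant [z] in [malezu] and [malez]: an analysis with underlying /z/ and a rule producing [d] in isolation would wrongly predict alternation here too.
The underlying segment must be /d/; voiced stops become fricatives between vowels, yielding [z] there.

/ʒorid/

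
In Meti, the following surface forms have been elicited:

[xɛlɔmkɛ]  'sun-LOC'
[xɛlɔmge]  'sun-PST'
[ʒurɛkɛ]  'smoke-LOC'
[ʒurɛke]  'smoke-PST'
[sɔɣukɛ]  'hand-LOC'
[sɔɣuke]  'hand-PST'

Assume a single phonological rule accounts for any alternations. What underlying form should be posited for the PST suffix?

/-ge/

The PST morpheme has two allomorphs, [-ge] and [-ke].
By contrast the LOC suffix keeps its initial [k] throughout — that segment must be underlying.
So the underlying form is /-ge/, and voiced stops become voiceless after a vowel.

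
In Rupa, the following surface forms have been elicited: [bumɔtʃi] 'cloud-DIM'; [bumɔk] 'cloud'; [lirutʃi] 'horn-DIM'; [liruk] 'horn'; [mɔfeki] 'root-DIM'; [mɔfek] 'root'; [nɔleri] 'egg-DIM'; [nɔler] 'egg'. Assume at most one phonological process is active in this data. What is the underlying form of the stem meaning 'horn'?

/lirutʃ/

In [lirutʃi] and [liruk] the final segment of 'horn' alternates: [tʃ] ~ [k].
The stem 'root' ([mɔfeki], [mɔfek]) shows [k] unchanged in both environments, so [k] cannot be basic with [tʃ] derived before the DIM suffix.
The underlying segment must be /tʃ/; palato-alveolar /tʃ/ becomes [k] when no front vowel follows, yielding [k] there.
The underlying form of 'horn' is therefore /lirutʃ/.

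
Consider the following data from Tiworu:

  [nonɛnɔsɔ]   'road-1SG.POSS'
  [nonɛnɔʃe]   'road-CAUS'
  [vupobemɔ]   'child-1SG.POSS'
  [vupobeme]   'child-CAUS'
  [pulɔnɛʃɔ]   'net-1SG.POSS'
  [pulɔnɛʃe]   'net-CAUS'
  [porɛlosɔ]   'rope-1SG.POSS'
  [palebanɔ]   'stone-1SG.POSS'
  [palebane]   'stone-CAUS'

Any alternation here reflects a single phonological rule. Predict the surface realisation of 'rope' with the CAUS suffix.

[porɛloʃe]

The stem for 'road' ends in [s] in [nonɛnɔsɔ] but [ʃ] in [nonɛnɔʃe].
Compare 'net', with invariant [ʃ] in [pulɔnɛʃɔ] and [pulɔnɛʃe]: an analysis with underlying /ʃ/ and a rule producing [s] before the 1SG.POSS suffix would wrongly predict alternation here too.
The alternation reflects palatalization before a front vowel: /s/ becomes palato-alveolar [ʃ] before a front vowel. /s/ is underlying.
From [porɛlosɔ] the stem 'rope' is /porɛlos/; before a front vowel this yields [porɛloʃe].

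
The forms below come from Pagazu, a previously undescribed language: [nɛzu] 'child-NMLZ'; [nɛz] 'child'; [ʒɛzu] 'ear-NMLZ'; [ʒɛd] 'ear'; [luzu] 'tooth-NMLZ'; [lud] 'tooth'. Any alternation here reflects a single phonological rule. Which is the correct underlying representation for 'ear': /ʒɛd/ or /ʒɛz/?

The stem for 'ear' ends in [z] in [ʒɛzu] but [d] in [ʒɛd].
The stem 'child' ([nɛzu], [nɛz]) shows [z] unchanged in both environments, so [z] cannot be basic with [d] derived in isolation.
The alternation reflects intervocalic spirantization: voiced stops become fricatives between vowels. /d/ is underlying.

/ʒɛd/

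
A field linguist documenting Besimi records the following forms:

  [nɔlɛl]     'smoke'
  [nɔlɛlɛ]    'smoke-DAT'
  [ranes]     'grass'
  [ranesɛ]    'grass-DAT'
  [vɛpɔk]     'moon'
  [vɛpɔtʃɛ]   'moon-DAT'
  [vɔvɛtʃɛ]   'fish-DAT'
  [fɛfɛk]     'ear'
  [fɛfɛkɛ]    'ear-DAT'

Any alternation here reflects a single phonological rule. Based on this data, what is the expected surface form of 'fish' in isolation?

[vɔvɛk]

In [vɛpɔk] and [vɛpɔtʃɛ] the final segment of 'moon' alternates: [k] ~ [tʃ].
The stem 'ear' ([fɛfɛk], [fɛfɛkɛ]) shows [k] unchanged in both environments, so [k] cannot be basic with [tʃ] derived before the DAT suffix.
The underlying segment must be /tʃ/; palato-alveolar /tʃ/ becomes [k] when no front vowel follows, yielding [k] there.
The one attested form of 'fish', [vɔvɛtʃɛ], shows underlying /vɔvɛtʃ/. Applying the same rule when no front vowel follows gives [vɔvɛk].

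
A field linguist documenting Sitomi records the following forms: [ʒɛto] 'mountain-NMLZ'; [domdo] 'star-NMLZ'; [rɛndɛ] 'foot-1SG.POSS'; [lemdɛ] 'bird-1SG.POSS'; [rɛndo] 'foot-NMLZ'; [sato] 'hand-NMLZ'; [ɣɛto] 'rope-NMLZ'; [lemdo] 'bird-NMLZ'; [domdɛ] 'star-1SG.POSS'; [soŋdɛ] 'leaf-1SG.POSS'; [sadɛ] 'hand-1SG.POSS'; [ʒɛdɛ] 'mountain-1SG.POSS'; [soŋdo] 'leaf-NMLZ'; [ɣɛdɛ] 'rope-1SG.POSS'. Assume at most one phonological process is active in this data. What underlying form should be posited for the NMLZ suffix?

/-to/

The NMLZ morpheme has two allomorphs, [-do] and [-to].
By contrast the 1SG.POSS suffix keeps its initial [d] throughout — that segment must be underlying.
So the underlying form is /-to/, and voiceless stops become voiced after a nasal.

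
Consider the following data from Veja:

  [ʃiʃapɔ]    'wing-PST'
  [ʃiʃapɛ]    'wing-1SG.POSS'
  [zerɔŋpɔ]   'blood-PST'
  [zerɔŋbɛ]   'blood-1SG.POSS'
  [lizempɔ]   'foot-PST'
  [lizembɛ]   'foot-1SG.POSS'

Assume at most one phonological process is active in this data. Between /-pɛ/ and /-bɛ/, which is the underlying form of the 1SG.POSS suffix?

The 1SG.POSS suffix surfaces as [-bɛ] and [-pɛ], depending on the final segment of the stem.
By contrast the PST suffix keeps its initial [p] throughout — that segment must be underlying.
The 1SG.POSS suffix is therefore /-bɛ/ underlyingly, with post-vocalic devoicing: voiced stops become voiceless after a vowel.

/-bɛ/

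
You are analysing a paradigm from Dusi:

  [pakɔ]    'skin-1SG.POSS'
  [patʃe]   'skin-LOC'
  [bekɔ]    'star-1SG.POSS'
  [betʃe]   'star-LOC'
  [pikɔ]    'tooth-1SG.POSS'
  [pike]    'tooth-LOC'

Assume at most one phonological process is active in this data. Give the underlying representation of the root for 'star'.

The root 'star' surfaces as [bekɔ] and [betʃe], with a stem-final [k] ~ [tʃ] alternation.
But 'tooth' keeps [k] in both environments ([pikɔ], [pike]), so there is no rule changing /k/ to [tʃ] before the LOC suffix.
Therefore /tʃ/ is basic and [k] is derived by depalatalization (palato-alveolar /tʃ/ becomes [k] when no front vowel follows).
The underlying form of 'star' is therefore /betʃ/.

/betʃ/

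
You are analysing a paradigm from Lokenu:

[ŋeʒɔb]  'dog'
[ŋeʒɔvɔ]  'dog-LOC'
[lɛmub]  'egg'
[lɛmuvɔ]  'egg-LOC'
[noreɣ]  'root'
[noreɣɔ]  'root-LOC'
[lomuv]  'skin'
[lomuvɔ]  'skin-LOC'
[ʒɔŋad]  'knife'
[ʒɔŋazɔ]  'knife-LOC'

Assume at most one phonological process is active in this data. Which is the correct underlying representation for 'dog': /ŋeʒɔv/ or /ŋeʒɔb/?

/ŋeʒɔb/

The stem for 'dog' ends in [b] in [ŋeʒɔb] but [v] in [ŋeʒɔvɔ].
But 'skin' keeps [v] in both environments ([lomuv], [lomuvɔ]), so there is no rule changing /v/ to [b] in isolation.
The alternation reflects intervocalic spirantization: voiced stops become fricatives between vowels. /b/ is underlying.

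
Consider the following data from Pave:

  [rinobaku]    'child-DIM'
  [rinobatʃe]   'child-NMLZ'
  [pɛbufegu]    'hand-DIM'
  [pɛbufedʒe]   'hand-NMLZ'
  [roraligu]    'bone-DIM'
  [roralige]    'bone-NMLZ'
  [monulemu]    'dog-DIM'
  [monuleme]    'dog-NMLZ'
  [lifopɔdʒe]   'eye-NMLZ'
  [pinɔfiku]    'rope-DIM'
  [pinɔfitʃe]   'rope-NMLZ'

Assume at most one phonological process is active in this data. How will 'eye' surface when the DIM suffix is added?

The stem for 'hand' ends in [g] in [pɛbufegu] but [dʒ] in [pɛbufedʒe].
If /g/ were underlying and a rule turned it into [dʒ] before the NMLZ suffix, 'bone' would also alternate; but it has [g] in both [roraligu] and [roralige].
The alternation reflects depalatalization: palato-alveolar /tʃ/ and /dʒ/ become [k] and [g] when no front vowel follows. /dʒ/ is underlying.
The one attested form of 'eye', [lifopɔdʒe], shows underlying /lifopɔdʒ/. Applying the same rule when no front vowel follows gives [lifopɔgu].

[lifopɔgu]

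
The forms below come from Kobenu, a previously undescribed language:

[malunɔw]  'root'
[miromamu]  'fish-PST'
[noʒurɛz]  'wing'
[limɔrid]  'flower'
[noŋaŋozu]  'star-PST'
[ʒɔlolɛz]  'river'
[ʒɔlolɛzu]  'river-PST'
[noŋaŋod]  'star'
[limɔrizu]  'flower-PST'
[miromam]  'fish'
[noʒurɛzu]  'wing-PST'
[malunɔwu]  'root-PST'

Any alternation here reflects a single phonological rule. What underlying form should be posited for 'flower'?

The stem for 'flower' ends in [d] in [limɔrid] but [z] in [limɔrizu].
Compare 'river', with invariant [z] in [ʒɔlolɛz] and [ʒɔlolɛzu]: an analysis with underlying /z/ and a rule producing [d] in isolation would wrongly predict alternation here too.
So /d/ is underlying, and a rule of intervocalic spirantization — voiced stops become fricatives between vowels — gives [z].

/limɔrid/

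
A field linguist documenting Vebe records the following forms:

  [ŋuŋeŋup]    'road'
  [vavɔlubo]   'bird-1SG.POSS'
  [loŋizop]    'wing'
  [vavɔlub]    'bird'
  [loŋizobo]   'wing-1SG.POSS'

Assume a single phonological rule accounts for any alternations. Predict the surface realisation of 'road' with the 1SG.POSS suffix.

[ŋuŋeŋubo]

The root 'wing' surfaces as [loŋizop] and [loŋizobo], with a stem-final [p] ~ [b] alternation.
Compare 'bird', with invariant [b] in [vavɔlub] and [vavɔlubo]: an analysis with underlying /b/ and a rule producing [p] in isolation would wrongly predict alternation here too.
The underlying segment must be /p/; voiceless stops become voiced between vowels, yielding [b] there.
From [ŋuŋeŋup] the stem 'road' is /ŋuŋeŋup/; between vowels this yields [ŋuŋeŋubo].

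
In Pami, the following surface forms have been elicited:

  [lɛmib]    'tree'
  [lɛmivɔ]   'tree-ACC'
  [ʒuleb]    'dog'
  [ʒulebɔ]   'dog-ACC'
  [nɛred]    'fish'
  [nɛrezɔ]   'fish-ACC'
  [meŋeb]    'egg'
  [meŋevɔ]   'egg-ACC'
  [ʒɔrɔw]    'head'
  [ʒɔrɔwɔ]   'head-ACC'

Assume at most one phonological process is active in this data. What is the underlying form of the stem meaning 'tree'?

/lɛmiv/

The root 'tree' surfaces as [lɛmib] and [lɛmivɔ], with a stem-final [b] ~ [v] alternation.
If /b/ were underlying and a rule turned it into [v] before the ACC suffix, 'dog' would also alternate; but it has [b] in both [ʒuleb] and [ʒulebɔ].
The underlying segment must be /v/; voiced fricatives become stops word-finally, yielding [b] there.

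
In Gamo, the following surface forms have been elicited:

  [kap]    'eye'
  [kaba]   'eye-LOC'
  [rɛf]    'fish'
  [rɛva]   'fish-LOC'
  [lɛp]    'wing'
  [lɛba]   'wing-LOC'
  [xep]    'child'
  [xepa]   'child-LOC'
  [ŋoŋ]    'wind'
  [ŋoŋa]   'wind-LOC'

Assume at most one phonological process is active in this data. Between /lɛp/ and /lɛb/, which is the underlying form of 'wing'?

/lɛb/

The root 'wing' surfaces as [lɛp] and [lɛba], with a stem-final [p] ~ [b] alternation.
If /p/ were underlying and a rule turned it into [b] before the LOC suffix, 'child' would also alternate; but it has [p] in both [xep] and [xepa].
The alternation reflects word-final obstruent devoicing: voiced obstruents become voiceless word-finally. /b/ is underlying.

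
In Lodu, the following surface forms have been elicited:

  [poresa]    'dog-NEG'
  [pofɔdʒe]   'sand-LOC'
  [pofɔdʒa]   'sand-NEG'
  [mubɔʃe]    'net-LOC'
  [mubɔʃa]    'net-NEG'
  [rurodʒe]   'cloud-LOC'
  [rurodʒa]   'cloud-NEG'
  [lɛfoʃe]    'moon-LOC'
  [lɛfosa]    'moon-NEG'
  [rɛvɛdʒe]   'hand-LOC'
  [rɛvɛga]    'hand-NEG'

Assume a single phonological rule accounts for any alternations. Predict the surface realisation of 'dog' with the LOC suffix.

[poreʃe]

The stem for 'moon' ends in [ʃ] in [lɛfoʃe] but [s] in [lɛfosa].
Compare 'net', with invariant [ʃ] in [mubɔʃe] and [mubɔʃa]: an analysis with underlying /ʃ/ and a rule producing [s] before the NEG suffix would wrongly predict alternation here too.
So /s/ is underlying, and a rule of palatalization before a front vowel — /g/ and /s/ become palato-alveolar [dʒ] and [ʃ] before a front vowel — gives [ʃ].
The one attested form of 'dog', [poresa], shows underlying /pores/. Applying the same rule before a front vowel gives [poreʃe].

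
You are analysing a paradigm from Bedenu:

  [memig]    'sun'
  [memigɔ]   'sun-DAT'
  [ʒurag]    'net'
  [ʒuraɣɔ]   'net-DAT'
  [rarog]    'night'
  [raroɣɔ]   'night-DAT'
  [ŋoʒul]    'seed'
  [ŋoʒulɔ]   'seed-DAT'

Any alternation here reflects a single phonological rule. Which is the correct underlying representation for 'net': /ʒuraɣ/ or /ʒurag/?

'net' shows [g] ~ [ɣ] at the end of the stem ([ʒurag] vs [ʒuraɣɔ]).
The stem 'sun' ([memig], [memigɔ]) shows [g] unchanged in both environments, so [g] cannot be basic with [ɣ] derived before the DAT suffix.
So /ɣ/ is underlying, and a rule of word-final hardening — voiced fricatives become stops word-finally — gives [g].

/ʒuraɣ/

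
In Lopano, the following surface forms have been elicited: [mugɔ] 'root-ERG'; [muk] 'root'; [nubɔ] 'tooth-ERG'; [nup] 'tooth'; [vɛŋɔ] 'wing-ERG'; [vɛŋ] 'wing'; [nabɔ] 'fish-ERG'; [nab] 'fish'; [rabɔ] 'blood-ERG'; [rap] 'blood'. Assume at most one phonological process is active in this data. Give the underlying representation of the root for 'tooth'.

/nup/

The root 'tooth' surfaces as [nubɔ] and [nup], with a stem-final [b] ~ [p] alternation.
The stem 'fish' ([nabɔ], [nab]) shows [b] unchanged in both environments, so [b] cannot be basic with [p] derived in isolation.
The underlying segment must be /p/; voiceless stops become voiced between vowels, yielding [b] there.
So 'tooth' = /nup/.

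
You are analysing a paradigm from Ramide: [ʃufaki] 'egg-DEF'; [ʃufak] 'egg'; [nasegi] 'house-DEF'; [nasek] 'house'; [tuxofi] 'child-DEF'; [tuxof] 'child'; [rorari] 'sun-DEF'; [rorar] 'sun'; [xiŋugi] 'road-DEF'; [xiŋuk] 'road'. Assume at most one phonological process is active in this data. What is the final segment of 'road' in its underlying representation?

'road' shows [g] ~ [k] at the end of the stem ([xiŋugi] vs [xiŋuk]).
But 'egg' keeps [k] in both environments ([ʃufaki], [ʃufak]), so there is no rule changing /k/ to [g] before the DEF suffix.
So /g/ is underlying, and a rule of word-final obstruent devoicing — voiced obstruents become voiceless word-finally — gives [k].

/g/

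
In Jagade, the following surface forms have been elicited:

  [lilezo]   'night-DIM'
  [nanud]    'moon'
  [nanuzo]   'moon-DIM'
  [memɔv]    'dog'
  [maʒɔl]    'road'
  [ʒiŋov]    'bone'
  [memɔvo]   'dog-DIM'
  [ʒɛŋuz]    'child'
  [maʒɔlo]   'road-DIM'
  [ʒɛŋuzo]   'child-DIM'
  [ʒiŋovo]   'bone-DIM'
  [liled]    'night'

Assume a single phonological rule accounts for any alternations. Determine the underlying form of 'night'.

/liled/

The stem for 'night' ends in [z] in [lilezo] but [d] in [liled].
But 'child' keeps [z] in both environments ([ʒɛŋuzo], [ʒɛŋuz]), so there is no rule changing /z/ to [d] in isolation.
The underlying segment must be /d/; voiced stops become fricatives between vowels, yielding [z] there.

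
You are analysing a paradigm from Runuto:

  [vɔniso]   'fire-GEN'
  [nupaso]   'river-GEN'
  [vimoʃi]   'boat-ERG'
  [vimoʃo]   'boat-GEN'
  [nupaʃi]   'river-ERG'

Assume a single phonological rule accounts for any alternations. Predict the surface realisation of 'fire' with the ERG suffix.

The root 'river' surfaces as [nupaʃi] and [nupaso], with a stem-final [ʃ] ~ [s] alternation.
But 'boat' keeps [ʃ] in both environments ([vimoʃi], [vimoʃo]), so there is no rule changing /ʃ/ to [s] before the GEN suffix.
The alternation reflects palatalization before a front vowel: /s/ becomes palato-alveolar [ʃ] before a front vowel. /s/ is underlying.
From [vɔniso] the stem 'fire' is /vɔnis/; before a front vowel this yields [vɔniʃi].

[vɔniʃi]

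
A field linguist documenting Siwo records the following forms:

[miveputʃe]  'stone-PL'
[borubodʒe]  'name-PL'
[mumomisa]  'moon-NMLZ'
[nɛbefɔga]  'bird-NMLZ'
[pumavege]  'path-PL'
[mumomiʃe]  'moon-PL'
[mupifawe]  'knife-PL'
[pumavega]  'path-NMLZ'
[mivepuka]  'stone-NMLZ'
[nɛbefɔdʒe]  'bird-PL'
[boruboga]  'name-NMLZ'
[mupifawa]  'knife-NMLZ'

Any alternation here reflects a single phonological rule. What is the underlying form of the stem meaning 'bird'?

/nɛbefɔdʒ/

The stem for 'bird' ends in [g] in [nɛbefɔga] but [dʒ] in [nɛbefɔdʒe].
But 'path' keeps [g] in both environments ([pumavega], [pumavege]), so there is no rule changing /g/ to [dʒ] before the PL suffix.
The alternation reflects depalatalization: palato-alveolar /tʃ/, /dʒ/ and /ʃ/ become [k], [g] and [s] when no front vowel follows. /dʒ/ is underlying.
So 'bird' = /nɛbefɔdʒ/.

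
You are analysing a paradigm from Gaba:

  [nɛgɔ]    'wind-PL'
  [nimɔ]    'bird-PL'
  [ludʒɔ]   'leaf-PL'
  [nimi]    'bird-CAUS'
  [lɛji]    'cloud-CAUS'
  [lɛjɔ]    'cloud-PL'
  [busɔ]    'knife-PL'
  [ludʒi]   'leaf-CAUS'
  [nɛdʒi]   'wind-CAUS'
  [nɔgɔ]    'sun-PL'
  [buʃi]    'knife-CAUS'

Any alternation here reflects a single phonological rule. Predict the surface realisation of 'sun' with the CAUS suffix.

[nɔdʒi]

The root 'wind' surfaces as [nɛgɔ] and [nɛdʒi], with a stem-final [g] ~ [dʒ] alternation.
Compare 'leaf', with invariant [dʒ] in [ludʒɔ] and [ludʒi]: an analysis with underlying /dʒ/ and a rule producing [g] before the PL suffix would wrongly predict alternation here too.
The alternation reflects palatalization before a front vowel: /g/ and /s/ become palato-alveolar [dʒ] and [ʃ] before a front vowel. /g/ is underlying.
The one attested form of 'sun', [nɔgɔ], shows underlying /nɔg/. Applying the same rule before a front vowel gives [nɔdʒi].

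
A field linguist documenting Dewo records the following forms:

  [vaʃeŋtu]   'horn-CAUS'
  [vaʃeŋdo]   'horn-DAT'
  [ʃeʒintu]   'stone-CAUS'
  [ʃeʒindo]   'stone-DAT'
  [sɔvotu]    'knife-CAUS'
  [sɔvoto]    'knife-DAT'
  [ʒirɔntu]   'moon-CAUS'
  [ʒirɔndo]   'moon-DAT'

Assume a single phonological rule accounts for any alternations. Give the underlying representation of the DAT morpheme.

/-do/

The DAT morpheme has two allomorphs, [-do] and [-to].
By contrast the CAUS suffix keeps its initial [t] throughout — that segment must be underlying.
So the underlying form is /-do/, and voiced stops become voiceless after a vowel.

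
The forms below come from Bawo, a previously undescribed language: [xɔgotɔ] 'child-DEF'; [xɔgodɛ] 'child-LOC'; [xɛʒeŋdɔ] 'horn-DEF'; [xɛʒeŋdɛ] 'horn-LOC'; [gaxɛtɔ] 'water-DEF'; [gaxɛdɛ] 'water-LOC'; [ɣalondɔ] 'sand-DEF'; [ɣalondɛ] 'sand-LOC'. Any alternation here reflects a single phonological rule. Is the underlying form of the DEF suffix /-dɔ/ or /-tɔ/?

/-tɔ/

The DEF suffix surfaces as [-dɔ] and [-tɔ], depending on the final segment of the stem.
By contrast the LOC suffix keeps its initial [d] throughout — that segment must be underlying.
The DEF suffix is therefore /-tɔ/ underlyingly, with post-nasal voicing: voiceless stops become voiced after a nasal.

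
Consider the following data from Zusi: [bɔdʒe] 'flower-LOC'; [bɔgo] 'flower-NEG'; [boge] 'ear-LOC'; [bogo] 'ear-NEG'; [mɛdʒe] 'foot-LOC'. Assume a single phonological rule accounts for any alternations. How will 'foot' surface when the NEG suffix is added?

[mɛgo]

The stem for 'flower' ends in [dʒ] in [bɔdʒe] but [g] in [bɔgo].
The stem 'ear' ([boge], [bogo]) shows [g] unchanged in both environments, so [g] cannot be basic with [dʒ] derived before the LOC suffix.
The underlying segment must be /dʒ/; palato-alveolar /dʒ/ becomes [g] when no front vowel follows, yielding [g] there.
From [mɛdʒe] the stem 'foot' is /mɛdʒ/; when no front vowel follows this yields [mɛgo].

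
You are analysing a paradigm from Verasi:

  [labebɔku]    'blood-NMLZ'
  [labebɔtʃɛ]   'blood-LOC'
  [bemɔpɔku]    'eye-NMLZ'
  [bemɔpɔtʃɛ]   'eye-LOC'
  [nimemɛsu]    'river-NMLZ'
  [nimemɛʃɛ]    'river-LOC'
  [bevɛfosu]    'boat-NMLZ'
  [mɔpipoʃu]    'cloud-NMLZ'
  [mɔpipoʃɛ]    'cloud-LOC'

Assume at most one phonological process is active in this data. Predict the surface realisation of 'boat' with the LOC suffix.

'river' shows [s] ~ [ʃ] at the end of the stem ([nimemɛsu] vs [nimemɛʃɛ]).
Compare 'cloud', with invariant [ʃ] in [mɔpipoʃu] and [mɔpipoʃɛ]: an analysis with underlying /ʃ/ and a rule producing [s] before the NMLZ suffix would wrongly predict alternation here too.
Therefore /s/ is basic and [ʃ] is derived by palatalization before a front vowel (/k/ and /s/ become palato-alveolar [tʃ] and [ʃ] before a front vowel).
The one attested form of 'boat', [bevɛfosu], shows underlying /bevɛfos/. Applying the same rule before a front vowel gives [bevɛfoʃɛ].

[bevɛfoʃɛ]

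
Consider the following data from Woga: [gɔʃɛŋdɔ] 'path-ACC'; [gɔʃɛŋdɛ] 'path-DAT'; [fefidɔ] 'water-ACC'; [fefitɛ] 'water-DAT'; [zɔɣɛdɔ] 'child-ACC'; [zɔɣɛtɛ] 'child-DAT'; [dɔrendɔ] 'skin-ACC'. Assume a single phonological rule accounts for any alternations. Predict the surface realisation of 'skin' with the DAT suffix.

The DAT suffix surfaces as [-dɛ] and [-tɛ], depending on the final segment of the stem.
By contrast the ACC suffix keeps its initial [d] throughout — that segment must be underlying.
So the underlying form is /-tɛ/, and voiceless stops become voiced after a nasal.
After 'skin', which ends in a nasal, the suffix surfaces as [-dɛ], giving [dɔrendɛ].

[dɔrendɛ]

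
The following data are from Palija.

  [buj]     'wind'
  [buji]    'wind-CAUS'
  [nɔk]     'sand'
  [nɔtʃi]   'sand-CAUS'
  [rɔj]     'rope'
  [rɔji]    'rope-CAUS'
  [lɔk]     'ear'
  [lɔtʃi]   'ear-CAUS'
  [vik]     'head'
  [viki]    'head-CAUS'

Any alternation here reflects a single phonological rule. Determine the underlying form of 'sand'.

The stem for 'sand' ends in [k] in [nɔk] but [tʃ] in [nɔtʃi].
Compare 'head', with invariant [k] in [vik] and [viki]: an analysis with underlying /k/ and a rule producing [tʃ] before the CAUS suffix would wrongly predict alternation here too.
So /tʃ/ is underlying, and a rule of depalatalization — palato-alveolar /tʃ/ becomes [k] when no front vowel follows — gives [k].

/nɔtʃ/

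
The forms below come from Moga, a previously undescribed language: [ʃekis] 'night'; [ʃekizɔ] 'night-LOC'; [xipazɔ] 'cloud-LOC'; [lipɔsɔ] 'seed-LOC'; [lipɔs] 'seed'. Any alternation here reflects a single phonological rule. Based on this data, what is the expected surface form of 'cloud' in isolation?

[xipas]

'night' shows [s] ~ [z] at the end of the stem ([ʃekis] vs [ʃekizɔ]).
But 'seed' keeps [s] in both environments ([lipɔs], [lipɔsɔ]), so there is no rule changing /s/ to [z] before the LOC suffix.
So /z/ is underlying, and a rule of word-final obstruent devoicing — voiced obstruents become voiceless word-finally — gives [s].
The one attested form of 'cloud', [xipazɔ], shows underlying /xipaz/. Applying the same rule word-finally gives [xipas].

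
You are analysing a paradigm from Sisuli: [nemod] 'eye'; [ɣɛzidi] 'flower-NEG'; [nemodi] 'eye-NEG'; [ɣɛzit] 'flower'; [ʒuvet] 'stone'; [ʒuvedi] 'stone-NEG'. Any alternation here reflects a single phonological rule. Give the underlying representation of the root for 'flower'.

/ɣɛzit/

The root 'flower' surfaces as [ɣɛzidi] and [ɣɛzit], with a stem-final [d] ~ [t] alternation.
But 'eye' keeps [d] in both environments ([nemodi], [nemod]), so there is no rule changing /d/ to [t] in isolation.
Therefore /t/ is basic and [d] is derived by intervocalic voicing (voiceless stops become voiced between vowels).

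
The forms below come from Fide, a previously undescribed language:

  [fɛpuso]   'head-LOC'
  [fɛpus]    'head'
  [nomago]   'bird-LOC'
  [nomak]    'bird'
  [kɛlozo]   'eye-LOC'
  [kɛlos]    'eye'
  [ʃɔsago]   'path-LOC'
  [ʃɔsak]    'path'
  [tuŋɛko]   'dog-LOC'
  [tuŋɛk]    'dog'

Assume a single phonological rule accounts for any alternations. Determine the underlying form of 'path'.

/ʃɔsag/

The root 'path' surfaces as [ʃɔsago] and [ʃɔsak], with a stem-final [g] ~ [k] alternation.
Compare 'dog', with invariant [k] in [tuŋɛko] and [tuŋɛk]: an analysis with underlying /k/ and a rule producing [g] before the LOC suffix would wrongly predict alternation here too.
The underlying segment must be /g/; voiced obstruents become voiceless word-finally, yielding [k] there.
Hence 'path' is /ʃɔsag/ underlyingly.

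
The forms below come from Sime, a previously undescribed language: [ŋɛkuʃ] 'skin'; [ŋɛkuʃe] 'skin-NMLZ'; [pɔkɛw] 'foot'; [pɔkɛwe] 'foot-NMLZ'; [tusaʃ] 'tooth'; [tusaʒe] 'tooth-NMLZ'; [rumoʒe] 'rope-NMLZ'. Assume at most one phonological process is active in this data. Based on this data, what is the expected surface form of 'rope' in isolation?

In [tusaʃ] and [tusaʒe] the final segment of 'tooth' alternates: [ʃ] ~ [ʒ].
The stem 'skin' ([ŋɛkuʃ], [ŋɛkuʃe]) shows [ʃ] unchanged in both environments, so [ʃ] cannot be basic with [ʒ] derived before the NMLZ suffix.
So /ʒ/ is underlying, and a rule of word-final obstruent devoicing — voiced obstruents become voiceless word-finally — gives [ʃ].
From [rumoʒe] the stem 'rope' is /rumoʒ/; word-finally this yields [rumoʃ].

[rumoʃ]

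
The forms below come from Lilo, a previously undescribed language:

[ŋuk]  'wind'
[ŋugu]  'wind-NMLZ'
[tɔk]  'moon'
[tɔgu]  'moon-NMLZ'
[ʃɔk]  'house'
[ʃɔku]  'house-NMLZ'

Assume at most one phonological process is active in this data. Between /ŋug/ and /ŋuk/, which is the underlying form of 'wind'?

In [ŋuk] and [ŋugu] the final segment of 'wind' alternates: [k] ~ [g].
But 'house' keeps [k] in both environments ([ʃɔk], [ʃɔku]), so there is no rule changing /k/ to [g] before the NMLZ suffix.
The underlying segment must be /g/; voiced obstruents become voiceless word-finally, yielding [k] there.

/ŋug/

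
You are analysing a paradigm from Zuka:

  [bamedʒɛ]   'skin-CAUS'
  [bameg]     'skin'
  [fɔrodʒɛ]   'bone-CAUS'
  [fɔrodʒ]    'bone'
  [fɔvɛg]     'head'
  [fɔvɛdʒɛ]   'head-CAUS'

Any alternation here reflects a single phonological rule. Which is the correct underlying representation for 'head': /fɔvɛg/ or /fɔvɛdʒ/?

In [fɔvɛg] and [fɔvɛdʒɛ] the final segment of 'head' alternates: [g] ~ [dʒ].
The stem 'bone' ([fɔrodʒ], [fɔrodʒɛ]) shows [dʒ] unchanged in both environments, so [dʒ] cannot be basic with [g] derived in isolation.
Therefore /g/ is basic and [dʒ] is derived by palatalization before a front vowel (/g/ becomes palato-alveolar [dʒ] before a front vowel).

/fɔvɛg/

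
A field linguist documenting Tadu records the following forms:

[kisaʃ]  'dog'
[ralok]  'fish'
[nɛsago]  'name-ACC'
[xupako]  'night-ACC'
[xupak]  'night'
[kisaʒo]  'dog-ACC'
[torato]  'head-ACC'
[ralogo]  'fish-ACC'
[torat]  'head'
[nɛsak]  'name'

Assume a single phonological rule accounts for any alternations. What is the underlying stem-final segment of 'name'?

/g/

The stem for 'name' ends in [g] in [nɛsago] but [k] in [nɛsak].
But 'night' keeps [k] in both environments ([xupako], [xupak]), so there is no rule changing /k/ to [g] before the ACC suffix.
The underlying segment must be /g/; voiced obstruents become voiceless word-finally, yielding [k] there.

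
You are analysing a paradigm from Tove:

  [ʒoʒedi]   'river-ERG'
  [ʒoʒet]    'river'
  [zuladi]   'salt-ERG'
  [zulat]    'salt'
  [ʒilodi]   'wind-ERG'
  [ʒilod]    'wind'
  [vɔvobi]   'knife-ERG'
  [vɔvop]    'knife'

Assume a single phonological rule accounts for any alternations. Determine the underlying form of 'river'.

'river' shows [d] ~ [t] at the end of the stem ([ʒoʒedi] vs [ʒoʒet]).
Compare 'wind', with invariant [d] in [ʒilodi] and [ʒilod]: an analysis with underlying /d/ and a rule producing [t] in isolation would wrongly predict alternation here too.
The alternation reflects intervocalic voicing: voiceless stops become voiced between vowels. /t/ is underlying.

/ʒoʒet/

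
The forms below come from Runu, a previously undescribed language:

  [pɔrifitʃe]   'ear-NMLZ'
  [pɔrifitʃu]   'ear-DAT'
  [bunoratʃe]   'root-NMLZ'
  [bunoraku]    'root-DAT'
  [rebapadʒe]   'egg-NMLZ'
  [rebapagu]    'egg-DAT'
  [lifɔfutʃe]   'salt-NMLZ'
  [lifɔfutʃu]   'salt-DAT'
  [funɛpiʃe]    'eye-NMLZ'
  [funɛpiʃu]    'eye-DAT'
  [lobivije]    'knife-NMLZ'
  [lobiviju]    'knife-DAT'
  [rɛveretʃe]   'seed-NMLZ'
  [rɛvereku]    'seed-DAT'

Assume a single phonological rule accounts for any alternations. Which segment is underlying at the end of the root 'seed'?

/k/

The root 'seed' surfaces as [rɛveretʃe] and [rɛvereku], with a stem-final [tʃ] ~ [k] alternation.
Compare 'salt', with invariant [tʃ] in [lifɔfutʃe] and [lifɔfutʃu]: an analysis with underlying /tʃ/ and a rule producing [k] before the DAT suffix would wrongly predict alternation here too.
The underlying segment must be /k/; /k/ and /g/ become palato-alveolar [tʃ] and [dʒ] before a front vowel, yielding [tʃ] there.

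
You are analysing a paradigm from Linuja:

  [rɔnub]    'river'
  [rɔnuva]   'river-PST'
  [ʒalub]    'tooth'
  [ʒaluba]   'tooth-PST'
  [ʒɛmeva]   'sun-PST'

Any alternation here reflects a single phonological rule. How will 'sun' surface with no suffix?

[ʒɛmeb]

The root 'river' surfaces as [rɔnub] and [rɔnuva], with a stem-final [b] ~ [v] alternation.
But 'tooth' keeps [b] in both environments ([ʒalub], [ʒaluba]), so there is no rule changing /b/ to [v] before the PST suffix.
The underlying segment must be /v/; voiced fricatives become stops word-finally, yielding [b] there.
From [ʒɛmeva] the stem 'sun' is /ʒɛmev/; word-finally this yields [ʒɛmeb].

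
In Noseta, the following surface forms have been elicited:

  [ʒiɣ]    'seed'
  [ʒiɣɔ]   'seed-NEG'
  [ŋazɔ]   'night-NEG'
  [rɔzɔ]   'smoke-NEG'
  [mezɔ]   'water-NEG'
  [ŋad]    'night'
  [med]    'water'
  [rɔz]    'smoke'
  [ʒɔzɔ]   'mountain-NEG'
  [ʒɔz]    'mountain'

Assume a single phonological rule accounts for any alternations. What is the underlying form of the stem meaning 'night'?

/ŋad/

'night' shows [d] ~ [z] at the end of the stem ([ŋad] vs [ŋazɔ]).
Compare 'smoke', with invariant [z] in [rɔz] and [rɔzɔ]: an analysis with underlying /z/ and a rule producing [d] in isolation would wrongly predict alternation here too.
The underlying segment must be /d/; voiced stops become fricatives between vowels, yielding [z] there.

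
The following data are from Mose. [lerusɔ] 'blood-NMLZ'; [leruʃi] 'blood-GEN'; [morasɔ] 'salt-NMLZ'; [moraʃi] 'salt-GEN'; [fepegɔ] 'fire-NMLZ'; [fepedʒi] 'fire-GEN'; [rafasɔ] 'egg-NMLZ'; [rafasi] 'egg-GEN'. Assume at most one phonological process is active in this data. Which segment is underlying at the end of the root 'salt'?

The root 'salt' surfaces as [morasɔ] and [moraʃi], with a stem-final [s] ~ [ʃ] alternation.
But 'egg' keeps [s] in both environments ([rafasɔ], [rafasi]), so there is no rule changing /s/ to [ʃ] before the GEN suffix.
Therefore /ʃ/ is basic and [s] is derived by depalatalization (palato-alveolar /dʒ/ and /ʃ/ become [g] and [s] when no front vowel follows).

/ʃ/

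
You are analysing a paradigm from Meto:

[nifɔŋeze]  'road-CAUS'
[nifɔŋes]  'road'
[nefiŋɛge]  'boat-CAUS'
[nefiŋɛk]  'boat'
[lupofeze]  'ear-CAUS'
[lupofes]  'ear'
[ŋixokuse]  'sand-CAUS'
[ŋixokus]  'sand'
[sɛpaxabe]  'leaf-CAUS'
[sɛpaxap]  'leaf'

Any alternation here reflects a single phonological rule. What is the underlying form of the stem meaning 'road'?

/nifɔŋez/

The stem for 'road' ends in [z] in [nifɔŋeze] but [s] in [nifɔŋes].
The stem 'sand' ([ŋixokuse], [ŋixokus]) shows [s] unchanged in both environments, so [s] cannot be basic with [z] derived before the CAUS suffix.
So /z/ is underlying, and a rule of word-final obstruent devoicing — voiced obstruents become voiceless word-finally — gives [s].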